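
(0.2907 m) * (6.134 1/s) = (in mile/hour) 3.989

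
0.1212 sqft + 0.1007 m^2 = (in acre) 2.767e-05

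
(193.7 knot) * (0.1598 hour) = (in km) 57.33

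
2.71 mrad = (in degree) 0.1553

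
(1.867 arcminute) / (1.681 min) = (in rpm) 5.142e-05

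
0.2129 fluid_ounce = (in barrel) 3.96e-05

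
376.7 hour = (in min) 2.26e+04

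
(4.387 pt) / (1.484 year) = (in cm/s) 3.307e-09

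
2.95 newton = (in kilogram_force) 0.3008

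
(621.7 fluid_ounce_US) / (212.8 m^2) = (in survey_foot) 0.0002835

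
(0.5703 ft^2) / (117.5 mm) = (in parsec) 1.461e-17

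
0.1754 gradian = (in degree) 0.1579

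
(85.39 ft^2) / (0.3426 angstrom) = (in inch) 9.116e+12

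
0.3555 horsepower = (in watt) 265.1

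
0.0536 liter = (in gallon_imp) 0.01179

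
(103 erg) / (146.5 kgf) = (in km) 7.169e-12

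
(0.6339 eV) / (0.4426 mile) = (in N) 1.426e-22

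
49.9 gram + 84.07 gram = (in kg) 0.134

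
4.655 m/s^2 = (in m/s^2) 4.655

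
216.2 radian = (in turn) 34.41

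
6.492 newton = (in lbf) 1.459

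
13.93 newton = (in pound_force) 3.132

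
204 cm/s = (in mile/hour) 4.563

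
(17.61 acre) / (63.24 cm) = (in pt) 3.194e+08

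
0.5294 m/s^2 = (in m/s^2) 0.5294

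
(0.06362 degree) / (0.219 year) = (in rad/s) 1.608e-10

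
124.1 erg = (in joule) 1.241e-05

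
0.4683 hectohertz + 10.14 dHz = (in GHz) 4.784e-08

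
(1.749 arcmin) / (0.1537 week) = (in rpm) 5.226e-08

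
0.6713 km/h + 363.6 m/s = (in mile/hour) 813.8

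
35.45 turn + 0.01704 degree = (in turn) 35.45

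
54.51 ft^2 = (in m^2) 5.064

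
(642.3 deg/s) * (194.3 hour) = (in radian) 7.841e+06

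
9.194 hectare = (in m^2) 9.194e+04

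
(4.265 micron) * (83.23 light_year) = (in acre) 8.299e+08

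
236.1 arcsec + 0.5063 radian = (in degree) 29.07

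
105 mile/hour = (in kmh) 169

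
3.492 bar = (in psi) 50.65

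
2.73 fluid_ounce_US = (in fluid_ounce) 2.73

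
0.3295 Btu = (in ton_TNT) 8.309e-08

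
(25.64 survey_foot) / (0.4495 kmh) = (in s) 62.59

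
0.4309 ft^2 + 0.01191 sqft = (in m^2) 0.04114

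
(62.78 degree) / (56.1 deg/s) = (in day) 1.295e-05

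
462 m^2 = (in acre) 0.1142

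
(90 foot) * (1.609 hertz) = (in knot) 85.8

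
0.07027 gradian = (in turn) 0.0001757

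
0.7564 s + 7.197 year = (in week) 375.3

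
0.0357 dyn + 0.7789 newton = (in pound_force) 0.1751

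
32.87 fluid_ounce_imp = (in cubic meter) 0.0009339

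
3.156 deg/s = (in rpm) 0.526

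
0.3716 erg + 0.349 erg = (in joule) 7.206e-08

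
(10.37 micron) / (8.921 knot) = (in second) 2.26e-06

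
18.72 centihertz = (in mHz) 187.2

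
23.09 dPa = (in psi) 0.0003349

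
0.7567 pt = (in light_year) 2.822e-20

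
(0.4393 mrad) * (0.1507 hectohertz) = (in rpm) 0.06322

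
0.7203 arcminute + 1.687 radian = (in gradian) 107.4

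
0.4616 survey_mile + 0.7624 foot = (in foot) 2438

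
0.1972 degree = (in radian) 0.003442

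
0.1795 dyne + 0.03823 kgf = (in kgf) 0.03823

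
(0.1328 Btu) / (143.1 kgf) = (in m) 0.09984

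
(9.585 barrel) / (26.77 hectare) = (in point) 0.01614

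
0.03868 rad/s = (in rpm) 0.3694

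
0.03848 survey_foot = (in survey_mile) 7.288e-06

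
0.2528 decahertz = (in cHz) 252.8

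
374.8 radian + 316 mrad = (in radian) 375.1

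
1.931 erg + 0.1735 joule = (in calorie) 0.04147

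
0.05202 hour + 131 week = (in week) 131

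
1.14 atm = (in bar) 1.155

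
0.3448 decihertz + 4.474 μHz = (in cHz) 3.448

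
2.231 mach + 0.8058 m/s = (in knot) 1478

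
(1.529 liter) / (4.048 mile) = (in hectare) 2.347e-11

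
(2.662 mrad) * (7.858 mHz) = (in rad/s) 2.092e-05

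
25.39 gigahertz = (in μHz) 2.539e+16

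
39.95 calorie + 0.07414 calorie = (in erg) 1.675e+09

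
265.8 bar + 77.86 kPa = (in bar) 266.6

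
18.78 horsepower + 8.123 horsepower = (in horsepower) 26.9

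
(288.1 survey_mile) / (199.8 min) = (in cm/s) 3868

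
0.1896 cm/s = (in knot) 0.003686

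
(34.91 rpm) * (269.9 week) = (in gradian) 3.799e+10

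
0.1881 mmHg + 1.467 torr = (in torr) 1.655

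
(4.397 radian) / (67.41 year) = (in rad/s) 2.068e-09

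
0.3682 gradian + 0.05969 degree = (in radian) 0.006825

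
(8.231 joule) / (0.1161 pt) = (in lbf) 4.518e+04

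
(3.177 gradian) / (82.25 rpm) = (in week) 9.58e-09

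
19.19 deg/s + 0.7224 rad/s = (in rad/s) 1.057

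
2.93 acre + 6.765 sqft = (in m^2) 1.186e+04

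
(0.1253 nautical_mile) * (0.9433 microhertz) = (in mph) 0.0004897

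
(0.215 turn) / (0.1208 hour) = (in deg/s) 0.178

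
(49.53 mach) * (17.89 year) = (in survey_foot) 3.122e+13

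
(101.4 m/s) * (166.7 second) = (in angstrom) 1.69e+14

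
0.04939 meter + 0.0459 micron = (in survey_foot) 0.162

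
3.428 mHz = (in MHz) 3.428e-09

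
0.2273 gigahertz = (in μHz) 2.273e+14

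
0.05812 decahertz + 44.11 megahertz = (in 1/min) 2.647e+09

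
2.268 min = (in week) 0.000225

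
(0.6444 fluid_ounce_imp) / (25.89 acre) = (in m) 1.748e-10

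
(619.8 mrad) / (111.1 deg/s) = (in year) 1.014e-08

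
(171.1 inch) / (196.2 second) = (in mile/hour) 0.04955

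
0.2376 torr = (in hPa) 0.3168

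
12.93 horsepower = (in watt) 9642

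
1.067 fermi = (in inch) 4.201e-14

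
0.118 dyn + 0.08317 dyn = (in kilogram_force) 2.051e-07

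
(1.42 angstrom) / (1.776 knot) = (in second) 1.554e-10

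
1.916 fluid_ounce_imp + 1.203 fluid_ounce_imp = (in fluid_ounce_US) 2.997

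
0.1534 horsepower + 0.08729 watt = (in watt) 114.5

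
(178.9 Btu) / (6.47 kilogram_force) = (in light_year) 3.144e-13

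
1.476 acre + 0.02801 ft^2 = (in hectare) 0.5973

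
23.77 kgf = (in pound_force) 52.4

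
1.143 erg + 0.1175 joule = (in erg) 1.175e+06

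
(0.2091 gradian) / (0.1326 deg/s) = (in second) 1.419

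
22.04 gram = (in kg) 0.02204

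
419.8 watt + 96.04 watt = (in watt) 515.8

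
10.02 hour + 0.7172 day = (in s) 9.804e+04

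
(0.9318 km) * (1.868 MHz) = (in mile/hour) 3.894e+09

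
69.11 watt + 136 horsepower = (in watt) 1.015e+05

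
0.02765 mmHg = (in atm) 3.638e-05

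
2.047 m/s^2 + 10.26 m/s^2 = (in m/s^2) 12.31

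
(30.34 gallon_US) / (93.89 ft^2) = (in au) 8.801e-14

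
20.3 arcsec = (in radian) 9.842e-05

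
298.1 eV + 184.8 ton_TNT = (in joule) 7.732e+11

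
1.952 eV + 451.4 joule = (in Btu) 0.4278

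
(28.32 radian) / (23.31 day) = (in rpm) 0.0001343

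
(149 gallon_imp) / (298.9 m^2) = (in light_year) 2.395e-19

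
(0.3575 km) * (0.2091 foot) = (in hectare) 0.002278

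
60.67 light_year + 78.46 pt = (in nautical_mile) 3.099e+14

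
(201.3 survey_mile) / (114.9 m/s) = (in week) 0.004662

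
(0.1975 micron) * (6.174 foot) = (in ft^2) 4.001e-06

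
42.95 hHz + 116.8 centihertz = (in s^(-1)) 4296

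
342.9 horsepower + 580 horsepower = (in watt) 6.882e+05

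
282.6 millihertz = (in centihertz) 28.26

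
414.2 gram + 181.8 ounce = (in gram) 5568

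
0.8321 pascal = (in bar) 8.321e-06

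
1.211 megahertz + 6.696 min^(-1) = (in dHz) 1.211e+07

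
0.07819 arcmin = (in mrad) 0.02274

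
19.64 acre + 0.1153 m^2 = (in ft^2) 8.555e+05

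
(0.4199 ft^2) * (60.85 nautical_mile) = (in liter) 4.396e+06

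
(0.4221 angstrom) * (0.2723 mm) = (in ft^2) 1.237e-13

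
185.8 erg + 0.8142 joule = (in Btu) 0.0007717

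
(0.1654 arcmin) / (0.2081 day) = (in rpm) 2.555e-08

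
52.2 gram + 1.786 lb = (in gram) 862.3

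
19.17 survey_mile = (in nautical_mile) 16.66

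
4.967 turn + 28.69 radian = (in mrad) 5.99e+04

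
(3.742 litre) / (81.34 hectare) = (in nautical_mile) 2.484e-12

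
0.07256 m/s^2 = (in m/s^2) 0.07256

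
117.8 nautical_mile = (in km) 218.2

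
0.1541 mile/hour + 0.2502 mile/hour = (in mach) 0.0005308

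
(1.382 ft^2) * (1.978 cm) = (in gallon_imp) 0.5586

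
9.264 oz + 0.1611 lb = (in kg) 0.3357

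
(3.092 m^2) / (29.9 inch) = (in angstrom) 4.071e+10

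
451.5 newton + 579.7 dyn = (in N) 451.5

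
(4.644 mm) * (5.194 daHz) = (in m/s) 0.2412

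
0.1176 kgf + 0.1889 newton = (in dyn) 1.342e+05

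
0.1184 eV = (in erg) 1.897e-13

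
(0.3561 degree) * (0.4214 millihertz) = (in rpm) 2.501e-05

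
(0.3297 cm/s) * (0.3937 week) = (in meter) 785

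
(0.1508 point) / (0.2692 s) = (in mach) 5.804e-07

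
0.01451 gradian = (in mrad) 0.2279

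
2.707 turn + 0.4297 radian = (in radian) 17.44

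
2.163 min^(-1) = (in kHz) 3.605e-05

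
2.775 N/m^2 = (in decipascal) 27.75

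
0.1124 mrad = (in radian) 0.0001124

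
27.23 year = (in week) 1420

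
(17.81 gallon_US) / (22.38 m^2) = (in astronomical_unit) 2.014e-14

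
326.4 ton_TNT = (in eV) 8.524e+30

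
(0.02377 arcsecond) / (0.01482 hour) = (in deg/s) 1.238e-07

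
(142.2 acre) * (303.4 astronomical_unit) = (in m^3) 2.612e+19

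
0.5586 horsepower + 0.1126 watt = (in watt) 416.7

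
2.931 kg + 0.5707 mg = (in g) 2931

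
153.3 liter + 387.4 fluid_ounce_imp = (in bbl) 1.033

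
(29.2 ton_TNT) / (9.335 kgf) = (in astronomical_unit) 0.008921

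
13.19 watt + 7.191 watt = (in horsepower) 0.02733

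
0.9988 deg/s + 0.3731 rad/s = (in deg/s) 22.38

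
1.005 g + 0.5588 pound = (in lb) 0.561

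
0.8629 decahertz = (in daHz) 0.8629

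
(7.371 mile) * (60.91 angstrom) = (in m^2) 7.225e-05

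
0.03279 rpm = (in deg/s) 0.1967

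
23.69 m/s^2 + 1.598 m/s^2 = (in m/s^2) 25.29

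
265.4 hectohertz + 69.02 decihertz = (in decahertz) 2655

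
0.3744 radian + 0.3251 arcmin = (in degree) 21.46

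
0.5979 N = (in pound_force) 0.1344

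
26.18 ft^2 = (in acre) 0.000601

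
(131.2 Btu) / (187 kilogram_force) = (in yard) 82.55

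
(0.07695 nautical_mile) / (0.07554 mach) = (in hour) 0.001539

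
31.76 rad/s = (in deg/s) 1820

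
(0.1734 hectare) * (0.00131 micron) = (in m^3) 2.272e-06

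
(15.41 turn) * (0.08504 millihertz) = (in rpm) 0.07863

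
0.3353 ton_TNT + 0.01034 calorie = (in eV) 8.756e+27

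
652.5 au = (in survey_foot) 3.203e+14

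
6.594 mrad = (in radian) 0.006594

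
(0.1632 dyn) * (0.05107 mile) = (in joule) 0.0001341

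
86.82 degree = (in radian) 1.515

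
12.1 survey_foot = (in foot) 12.1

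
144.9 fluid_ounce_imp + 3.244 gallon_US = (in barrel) 0.1031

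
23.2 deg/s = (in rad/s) 0.4049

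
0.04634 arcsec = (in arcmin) 0.0007723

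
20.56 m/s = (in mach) 0.06038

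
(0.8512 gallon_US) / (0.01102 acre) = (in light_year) 7.637e-21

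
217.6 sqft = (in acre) 0.004995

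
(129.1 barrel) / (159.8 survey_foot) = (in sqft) 4.536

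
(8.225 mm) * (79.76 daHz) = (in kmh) 23.62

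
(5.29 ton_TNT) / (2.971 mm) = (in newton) 7.45e+12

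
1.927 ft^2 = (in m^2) 0.179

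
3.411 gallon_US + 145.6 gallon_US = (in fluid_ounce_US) 1.907e+04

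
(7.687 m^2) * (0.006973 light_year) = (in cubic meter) 5.071e+14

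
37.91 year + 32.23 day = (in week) 1981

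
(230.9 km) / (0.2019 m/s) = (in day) 13.24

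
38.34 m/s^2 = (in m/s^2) 38.34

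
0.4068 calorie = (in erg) 1.702e+07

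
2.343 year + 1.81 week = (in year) 2.378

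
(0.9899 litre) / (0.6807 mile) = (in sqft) 9.727e-06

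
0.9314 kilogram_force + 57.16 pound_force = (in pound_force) 59.21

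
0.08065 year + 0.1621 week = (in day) 30.57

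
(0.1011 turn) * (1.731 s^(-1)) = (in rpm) 10.5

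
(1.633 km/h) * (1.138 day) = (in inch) 1.756e+06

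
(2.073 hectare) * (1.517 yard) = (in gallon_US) 7.596e+06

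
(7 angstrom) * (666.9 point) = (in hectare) 1.647e-14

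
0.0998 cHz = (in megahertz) 9.98e-10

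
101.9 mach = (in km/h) 1.249e+05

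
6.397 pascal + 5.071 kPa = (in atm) 0.05011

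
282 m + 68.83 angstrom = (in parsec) 9.139e-15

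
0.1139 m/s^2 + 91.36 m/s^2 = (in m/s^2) 91.47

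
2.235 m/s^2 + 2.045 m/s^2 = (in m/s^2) 4.28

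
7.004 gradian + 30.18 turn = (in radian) 189.7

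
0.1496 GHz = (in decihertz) 1.496e+09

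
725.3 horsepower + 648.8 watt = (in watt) 5.415e+05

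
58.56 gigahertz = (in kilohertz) 5.856e+07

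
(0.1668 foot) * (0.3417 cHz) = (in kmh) 0.0006254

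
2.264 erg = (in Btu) 2.146e-10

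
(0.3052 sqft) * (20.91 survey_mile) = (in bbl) 6001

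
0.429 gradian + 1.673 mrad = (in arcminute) 28.92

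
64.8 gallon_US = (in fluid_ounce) 8294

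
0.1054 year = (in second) 3.324e+06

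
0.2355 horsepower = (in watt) 175.6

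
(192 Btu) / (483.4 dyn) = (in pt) 1.188e+11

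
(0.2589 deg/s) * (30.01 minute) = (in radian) 8.136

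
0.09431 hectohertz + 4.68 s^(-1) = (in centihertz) 1411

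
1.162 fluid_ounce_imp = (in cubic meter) 3.302e-05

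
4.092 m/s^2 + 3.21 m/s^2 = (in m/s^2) 7.302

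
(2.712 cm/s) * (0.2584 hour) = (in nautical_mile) 0.01362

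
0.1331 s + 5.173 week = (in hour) 869.1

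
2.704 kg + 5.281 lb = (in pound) 11.24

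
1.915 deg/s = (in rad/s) 0.03342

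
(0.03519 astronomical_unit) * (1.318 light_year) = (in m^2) 6.564e+25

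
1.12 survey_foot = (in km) 0.0003414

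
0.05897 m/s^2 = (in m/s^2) 0.05897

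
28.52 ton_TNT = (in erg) 1.193e+18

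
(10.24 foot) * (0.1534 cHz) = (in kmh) 0.01724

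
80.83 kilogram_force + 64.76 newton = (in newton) 857.4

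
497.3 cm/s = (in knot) 9.667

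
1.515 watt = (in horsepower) 0.002032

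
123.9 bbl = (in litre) 1.97e+04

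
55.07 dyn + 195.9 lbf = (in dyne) 8.714e+07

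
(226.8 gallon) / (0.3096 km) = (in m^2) 0.002773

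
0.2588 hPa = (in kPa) 0.02588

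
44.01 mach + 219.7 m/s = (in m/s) 1.521e+04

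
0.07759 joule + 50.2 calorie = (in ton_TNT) 5.022e-08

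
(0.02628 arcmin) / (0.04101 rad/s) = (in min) 3.107e-06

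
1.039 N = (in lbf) 0.2336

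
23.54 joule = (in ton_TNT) 5.626e-09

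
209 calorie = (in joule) 874.5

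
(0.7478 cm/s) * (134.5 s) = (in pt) 2851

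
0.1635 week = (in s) 9.888e+04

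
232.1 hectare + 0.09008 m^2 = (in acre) 573.5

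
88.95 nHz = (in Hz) 8.895e-08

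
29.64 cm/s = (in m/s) 0.2964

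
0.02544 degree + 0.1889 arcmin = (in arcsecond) 102.9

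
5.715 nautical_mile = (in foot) 3.473e+04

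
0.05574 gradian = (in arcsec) 180.6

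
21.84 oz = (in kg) 0.6192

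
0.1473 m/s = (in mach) 0.0004326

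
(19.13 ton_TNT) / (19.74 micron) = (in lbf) 9.115e+14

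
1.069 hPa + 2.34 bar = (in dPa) 2.341e+06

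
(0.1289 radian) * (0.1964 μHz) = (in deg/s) 1.45e-06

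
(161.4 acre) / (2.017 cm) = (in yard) 3.541e+07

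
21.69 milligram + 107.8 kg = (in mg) 1.078e+08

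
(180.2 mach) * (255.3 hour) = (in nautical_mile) 3.045e+07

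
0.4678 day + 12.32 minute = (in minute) 686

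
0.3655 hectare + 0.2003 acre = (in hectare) 0.4466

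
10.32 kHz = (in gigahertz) 1.032e-05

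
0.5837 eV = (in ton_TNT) 2.235e-29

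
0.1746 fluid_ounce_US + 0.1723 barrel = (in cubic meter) 0.0274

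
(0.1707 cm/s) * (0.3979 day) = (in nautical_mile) 0.03169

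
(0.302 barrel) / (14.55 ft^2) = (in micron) 3.552e+04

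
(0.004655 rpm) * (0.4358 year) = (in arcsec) 1.382e+09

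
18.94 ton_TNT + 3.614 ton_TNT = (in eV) 5.89e+29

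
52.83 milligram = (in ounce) 0.001864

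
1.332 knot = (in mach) 0.002012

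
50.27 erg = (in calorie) 1.201e-06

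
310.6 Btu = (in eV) 2.045e+24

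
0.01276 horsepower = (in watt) 9.515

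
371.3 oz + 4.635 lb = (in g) 1.263e+04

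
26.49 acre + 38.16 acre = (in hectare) 26.16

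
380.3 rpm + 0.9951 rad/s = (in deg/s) 2339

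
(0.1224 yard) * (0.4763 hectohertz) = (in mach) 0.01566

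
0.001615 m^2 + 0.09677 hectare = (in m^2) 967.7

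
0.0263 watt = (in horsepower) 3.527e-05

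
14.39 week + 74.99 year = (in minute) 3.956e+07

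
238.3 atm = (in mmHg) 1.811e+05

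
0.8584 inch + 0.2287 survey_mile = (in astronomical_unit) 2.46e-09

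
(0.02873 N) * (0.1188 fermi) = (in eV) 21.3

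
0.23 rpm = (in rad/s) 0.02409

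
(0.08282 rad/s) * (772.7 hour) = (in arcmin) 7.92e+08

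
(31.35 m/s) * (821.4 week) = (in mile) 9.677e+06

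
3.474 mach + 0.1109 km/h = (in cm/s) 1.183e+05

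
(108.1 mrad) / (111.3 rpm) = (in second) 0.009275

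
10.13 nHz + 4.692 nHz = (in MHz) 1.482e-14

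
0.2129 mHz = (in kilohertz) 2.129e-07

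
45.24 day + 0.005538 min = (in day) 45.24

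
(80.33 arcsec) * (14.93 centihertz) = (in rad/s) 5.815e-05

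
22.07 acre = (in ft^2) 9.614e+05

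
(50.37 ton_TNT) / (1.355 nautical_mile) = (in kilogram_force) 8.564e+06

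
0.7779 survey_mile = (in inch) 4.929e+04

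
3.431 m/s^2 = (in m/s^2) 3.431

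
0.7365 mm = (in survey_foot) 0.002416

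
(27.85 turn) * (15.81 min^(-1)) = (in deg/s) 2642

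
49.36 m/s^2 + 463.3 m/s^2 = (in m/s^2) 512.7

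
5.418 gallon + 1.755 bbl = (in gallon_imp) 65.89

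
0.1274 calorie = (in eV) 3.327e+18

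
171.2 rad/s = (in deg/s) 9809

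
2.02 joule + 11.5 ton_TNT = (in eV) 3.003e+29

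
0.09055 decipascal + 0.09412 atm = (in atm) 0.09412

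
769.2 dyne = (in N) 0.007692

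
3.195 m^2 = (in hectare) 0.0003195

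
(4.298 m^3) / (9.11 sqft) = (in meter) 5.078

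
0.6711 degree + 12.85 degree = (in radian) 0.236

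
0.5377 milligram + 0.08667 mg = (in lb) 1.377e-06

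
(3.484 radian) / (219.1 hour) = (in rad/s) 4.417e-06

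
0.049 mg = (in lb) 1.08e-07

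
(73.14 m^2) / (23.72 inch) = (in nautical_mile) 0.06555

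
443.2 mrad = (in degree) 25.39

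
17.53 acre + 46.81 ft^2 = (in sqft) 7.637e+05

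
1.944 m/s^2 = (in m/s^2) 1.944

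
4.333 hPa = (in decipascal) 4333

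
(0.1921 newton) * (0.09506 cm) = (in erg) 1826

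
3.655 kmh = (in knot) 1.974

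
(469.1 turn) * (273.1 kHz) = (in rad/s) 8.049e+08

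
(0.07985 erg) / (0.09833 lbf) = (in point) 5.175e-05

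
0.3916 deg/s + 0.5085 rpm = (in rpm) 0.5738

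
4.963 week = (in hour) 833.8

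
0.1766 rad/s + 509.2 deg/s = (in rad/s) 9.064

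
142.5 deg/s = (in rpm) 23.75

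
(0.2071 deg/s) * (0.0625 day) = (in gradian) 1243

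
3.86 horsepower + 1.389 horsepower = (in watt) 3914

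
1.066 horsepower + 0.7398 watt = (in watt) 795.7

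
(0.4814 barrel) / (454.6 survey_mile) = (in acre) 2.585e-11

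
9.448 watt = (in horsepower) 0.01267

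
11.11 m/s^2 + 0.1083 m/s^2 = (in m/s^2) 11.22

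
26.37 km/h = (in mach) 0.02151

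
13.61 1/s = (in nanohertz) 1.361e+10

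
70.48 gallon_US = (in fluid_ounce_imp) 9390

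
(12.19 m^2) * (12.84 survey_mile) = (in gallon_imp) 5.541e+07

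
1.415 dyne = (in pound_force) 3.181e-06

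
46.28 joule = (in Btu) 0.04386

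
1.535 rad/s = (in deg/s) 87.95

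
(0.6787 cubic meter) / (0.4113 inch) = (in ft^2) 699.3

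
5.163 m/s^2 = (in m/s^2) 5.163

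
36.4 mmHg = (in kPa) 4.853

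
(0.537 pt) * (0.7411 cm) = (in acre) 3.469e-10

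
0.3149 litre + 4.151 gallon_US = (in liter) 16.03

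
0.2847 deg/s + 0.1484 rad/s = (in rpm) 1.465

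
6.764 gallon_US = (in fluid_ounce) 865.8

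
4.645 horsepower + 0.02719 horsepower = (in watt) 3484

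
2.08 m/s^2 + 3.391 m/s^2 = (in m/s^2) 5.471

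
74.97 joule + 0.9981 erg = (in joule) 74.97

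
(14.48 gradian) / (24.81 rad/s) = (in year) 2.907e-10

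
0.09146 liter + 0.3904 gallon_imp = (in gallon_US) 0.493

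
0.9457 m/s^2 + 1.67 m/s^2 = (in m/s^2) 2.616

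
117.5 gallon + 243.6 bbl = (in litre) 3.917e+04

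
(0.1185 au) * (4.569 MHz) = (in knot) 1.574e+17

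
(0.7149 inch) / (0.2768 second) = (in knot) 0.1275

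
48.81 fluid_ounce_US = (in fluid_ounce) 48.81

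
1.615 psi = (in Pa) 1.114e+04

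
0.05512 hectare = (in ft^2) 5933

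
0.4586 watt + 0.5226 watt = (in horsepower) 0.001316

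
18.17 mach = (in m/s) 6187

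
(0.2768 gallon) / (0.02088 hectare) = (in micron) 5.018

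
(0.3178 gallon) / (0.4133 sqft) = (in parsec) 1.015e-18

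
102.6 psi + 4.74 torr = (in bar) 7.08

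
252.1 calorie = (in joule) 1055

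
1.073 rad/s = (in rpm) 10.25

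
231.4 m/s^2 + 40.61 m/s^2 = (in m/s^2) 272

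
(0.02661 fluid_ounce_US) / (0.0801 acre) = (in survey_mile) 1.509e-12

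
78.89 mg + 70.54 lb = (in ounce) 1129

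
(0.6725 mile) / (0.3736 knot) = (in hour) 1.564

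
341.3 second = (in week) 0.0005643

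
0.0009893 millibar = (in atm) 9.764e-07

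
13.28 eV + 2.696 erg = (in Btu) 2.555e-10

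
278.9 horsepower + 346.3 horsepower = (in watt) 4.662e+05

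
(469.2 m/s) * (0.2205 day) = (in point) 2.534e+10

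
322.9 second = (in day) 0.003737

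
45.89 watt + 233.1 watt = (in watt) 279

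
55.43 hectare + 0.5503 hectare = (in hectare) 55.98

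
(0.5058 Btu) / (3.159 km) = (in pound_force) 0.03798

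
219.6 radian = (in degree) 1.258e+04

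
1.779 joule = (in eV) 1.11e+19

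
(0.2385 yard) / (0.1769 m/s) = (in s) 1.233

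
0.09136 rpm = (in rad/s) 0.009567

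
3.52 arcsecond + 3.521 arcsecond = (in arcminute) 0.1173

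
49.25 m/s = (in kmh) 177.3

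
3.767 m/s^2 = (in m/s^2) 3.767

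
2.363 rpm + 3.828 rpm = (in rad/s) 0.6483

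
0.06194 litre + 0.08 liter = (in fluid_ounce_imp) 4.996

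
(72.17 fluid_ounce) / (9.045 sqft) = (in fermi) 2.54e+12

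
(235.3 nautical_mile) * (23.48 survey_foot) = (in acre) 770.7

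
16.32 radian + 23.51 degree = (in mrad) 1.673e+04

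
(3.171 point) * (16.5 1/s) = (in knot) 0.03588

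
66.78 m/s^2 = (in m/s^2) 66.78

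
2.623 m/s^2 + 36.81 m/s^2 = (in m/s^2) 39.43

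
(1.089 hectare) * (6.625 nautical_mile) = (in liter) 1.336e+11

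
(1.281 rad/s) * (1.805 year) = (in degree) 4.178e+09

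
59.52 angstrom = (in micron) 0.005952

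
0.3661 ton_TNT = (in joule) 1.532e+09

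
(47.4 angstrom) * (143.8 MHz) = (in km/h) 2.454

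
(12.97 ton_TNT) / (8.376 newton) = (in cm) 6.479e+11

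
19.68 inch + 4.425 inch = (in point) 1736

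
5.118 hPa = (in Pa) 511.8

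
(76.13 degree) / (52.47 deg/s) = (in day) 1.679e-05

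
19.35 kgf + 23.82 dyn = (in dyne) 1.898e+07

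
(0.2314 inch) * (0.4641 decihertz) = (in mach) 8.011e-07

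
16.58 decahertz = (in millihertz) 1.658e+05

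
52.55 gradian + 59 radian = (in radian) 59.83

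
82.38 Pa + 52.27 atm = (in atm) 52.27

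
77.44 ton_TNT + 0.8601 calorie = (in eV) 2.022e+30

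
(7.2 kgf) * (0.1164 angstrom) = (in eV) 5.13e+09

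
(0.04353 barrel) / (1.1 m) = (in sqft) 0.06772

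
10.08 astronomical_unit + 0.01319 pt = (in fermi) 1.508e+27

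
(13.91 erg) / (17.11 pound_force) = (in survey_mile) 1.136e-11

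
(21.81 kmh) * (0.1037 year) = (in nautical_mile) 1.07e+04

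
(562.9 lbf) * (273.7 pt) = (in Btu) 0.2291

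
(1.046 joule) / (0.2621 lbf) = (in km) 0.0008972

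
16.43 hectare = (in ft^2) 1.769e+06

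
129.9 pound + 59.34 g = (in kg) 58.98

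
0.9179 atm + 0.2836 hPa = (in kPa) 93.03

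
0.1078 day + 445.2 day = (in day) 445.3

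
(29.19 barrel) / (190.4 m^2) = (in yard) 0.02666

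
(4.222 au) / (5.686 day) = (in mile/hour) 2.876e+06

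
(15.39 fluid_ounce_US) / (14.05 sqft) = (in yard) 0.0003813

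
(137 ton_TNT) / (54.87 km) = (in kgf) 1.065e+06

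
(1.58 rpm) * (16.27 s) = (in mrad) 2692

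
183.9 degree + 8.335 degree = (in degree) 192.2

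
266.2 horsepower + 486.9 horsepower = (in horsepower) 753.1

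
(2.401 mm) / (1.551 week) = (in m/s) 2.56e-09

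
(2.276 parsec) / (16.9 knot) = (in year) 2.561e+08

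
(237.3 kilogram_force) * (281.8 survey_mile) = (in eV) 6.587e+27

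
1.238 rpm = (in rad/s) 0.1296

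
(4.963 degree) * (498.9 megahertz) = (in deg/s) 2.476e+09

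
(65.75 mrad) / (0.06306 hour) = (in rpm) 0.002766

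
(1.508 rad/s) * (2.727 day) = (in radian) 3.553e+05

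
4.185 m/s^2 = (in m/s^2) 4.185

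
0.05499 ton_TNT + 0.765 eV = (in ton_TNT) 0.05499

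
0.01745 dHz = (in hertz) 0.001745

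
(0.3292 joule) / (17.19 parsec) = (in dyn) 6.206e-14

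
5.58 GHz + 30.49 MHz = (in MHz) 5610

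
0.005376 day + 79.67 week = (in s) 4.818e+07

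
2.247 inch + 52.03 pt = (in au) 5.042e-13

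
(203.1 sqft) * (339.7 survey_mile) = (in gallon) 2.725e+09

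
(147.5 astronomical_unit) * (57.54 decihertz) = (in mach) 3.729e+11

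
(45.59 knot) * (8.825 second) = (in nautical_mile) 0.1118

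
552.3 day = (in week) 78.9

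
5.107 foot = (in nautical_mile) 0.0008405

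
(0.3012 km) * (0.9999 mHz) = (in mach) 0.0008845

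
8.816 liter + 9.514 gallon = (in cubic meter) 0.04483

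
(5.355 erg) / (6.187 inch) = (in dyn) 0.3408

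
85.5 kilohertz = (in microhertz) 8.55e+10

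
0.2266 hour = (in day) 0.009442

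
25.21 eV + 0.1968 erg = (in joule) 1.968e-08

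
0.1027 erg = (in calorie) 2.455e-09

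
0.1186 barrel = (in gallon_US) 4.981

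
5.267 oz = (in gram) 149.3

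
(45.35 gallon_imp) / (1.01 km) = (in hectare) 2.041e-08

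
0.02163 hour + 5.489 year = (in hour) 4.808e+04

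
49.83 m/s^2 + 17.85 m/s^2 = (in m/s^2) 67.68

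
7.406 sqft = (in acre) 0.00017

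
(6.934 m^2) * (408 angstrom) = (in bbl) 1.779e-06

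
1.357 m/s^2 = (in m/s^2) 1.357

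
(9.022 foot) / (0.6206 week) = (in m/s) 7.326e-06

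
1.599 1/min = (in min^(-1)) 1.599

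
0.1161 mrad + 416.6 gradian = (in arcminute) 2.25e+04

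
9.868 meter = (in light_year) 1.043e-15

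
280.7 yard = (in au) 1.716e-09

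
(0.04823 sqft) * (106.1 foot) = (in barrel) 0.9114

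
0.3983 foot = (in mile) 7.544e-05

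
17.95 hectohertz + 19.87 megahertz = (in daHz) 1.987e+06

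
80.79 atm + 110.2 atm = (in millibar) 1.935e+05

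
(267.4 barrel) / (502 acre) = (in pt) 0.05932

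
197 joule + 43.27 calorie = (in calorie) 90.35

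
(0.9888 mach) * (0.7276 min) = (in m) 1.47e+04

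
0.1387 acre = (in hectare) 0.05613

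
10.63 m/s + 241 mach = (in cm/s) 8.207e+06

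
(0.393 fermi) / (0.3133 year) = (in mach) 1.168e-25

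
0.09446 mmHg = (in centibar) 0.01259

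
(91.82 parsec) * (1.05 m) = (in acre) 7.351e+14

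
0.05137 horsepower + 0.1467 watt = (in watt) 38.45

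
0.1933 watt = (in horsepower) 0.0002592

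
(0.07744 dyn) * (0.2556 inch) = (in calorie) 1.202e-09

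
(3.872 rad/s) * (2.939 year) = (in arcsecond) 7.402e+13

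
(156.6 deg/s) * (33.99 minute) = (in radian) 5574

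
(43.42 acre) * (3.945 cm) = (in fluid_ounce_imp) 2.44e+08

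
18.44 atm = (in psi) 271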